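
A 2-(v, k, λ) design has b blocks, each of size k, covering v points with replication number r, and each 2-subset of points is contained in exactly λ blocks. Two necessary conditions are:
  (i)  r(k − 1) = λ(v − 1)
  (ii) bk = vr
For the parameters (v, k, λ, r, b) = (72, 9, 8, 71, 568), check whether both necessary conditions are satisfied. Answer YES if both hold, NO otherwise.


Condition (i): r(k − 1) = 71·8 = 568; λ(v − 1) = 8·71 = 568. Match? YES.
Condition (ii): bk = 568·9 = 5112; vr = 72·71 = 5112. Match? YES.
Both conditions hold? YES.

YES


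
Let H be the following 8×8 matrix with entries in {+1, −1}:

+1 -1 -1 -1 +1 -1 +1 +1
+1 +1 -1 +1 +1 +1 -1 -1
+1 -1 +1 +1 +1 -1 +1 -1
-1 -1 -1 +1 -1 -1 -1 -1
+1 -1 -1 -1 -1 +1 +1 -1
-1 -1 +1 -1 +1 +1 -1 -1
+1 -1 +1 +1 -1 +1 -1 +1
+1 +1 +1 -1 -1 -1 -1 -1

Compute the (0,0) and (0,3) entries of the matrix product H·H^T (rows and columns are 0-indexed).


Row 0 of H: [1, -1, -1, -1, 1, -1, 1, 1].
Row 3 of H: [-1, -1, -1, 1, -1, -1, -1, -1].
(H·H^T)[0][0] = Σ_j H[0][j]·H[0][j] = (1)² + (-1)² + (-1)² + (-1)² + (1)² + (-1)² + (1)² + (1)² = 1 + 1 + 1 + 1 + 1 + 1 + 1 + 1 = 8.
(H·H^T)[0][3] = Σ_j H[0][j]·H[3][j] = (1)·(-1) + (-1)·(-1) + (-1)·(-1) + (-1)·(1) + (1)·(-1) + (-1)·(-1) + (1)·(-1) + (1)·(-1) = -1 + 1 + 1 + -1 + -1 + 1 + -1 + -1 = -2.
Rows 0 and 3 are not orthogonal (dot product = -2 ≠ 0), so H is not a Hadamard matrix.

(0,0) entry = 8; (0,3) entry = -2.


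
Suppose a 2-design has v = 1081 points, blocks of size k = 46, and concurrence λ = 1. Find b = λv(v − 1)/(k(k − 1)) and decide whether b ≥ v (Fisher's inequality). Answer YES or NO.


r = λ(v − 1)/(k − 1) = 1·1080/45 = 24.
b = vr/k = 1081·24/46 = 564.
Fisher's inequality: b ≥ v ⇔ 564 ≥ 1081? NO.

NO


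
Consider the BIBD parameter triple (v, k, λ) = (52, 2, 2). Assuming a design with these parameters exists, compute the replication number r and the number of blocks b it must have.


Any 2-(v, k, λ) BIBD satisfies two necessary conditions:
  (i)  Each point sits in r blocks, and counting incidences through any fixed point gives r(k − 1) = λ(v − 1), so r = λ(v − 1)/(k − 1).
  (ii) Total incidences bk = vr, so b = vr/k.
Step 1: r = λ(v − 1)/(k − 1) = 2·(52 − 1)/(2 − 1) = 2·51/1 = 102/1 = 102.
Step 2: b = vr/k = 52·102/2 = 5304/2 = 2652.
Check integrality: r = 102 ∈ Z ✓, b = 2652 ∈ Z ✓.
(These identities are necessary conditions: they determine r and b for any design with these parameters, but do not by themselves prove that one exists.)

r = 102, b = 2652.


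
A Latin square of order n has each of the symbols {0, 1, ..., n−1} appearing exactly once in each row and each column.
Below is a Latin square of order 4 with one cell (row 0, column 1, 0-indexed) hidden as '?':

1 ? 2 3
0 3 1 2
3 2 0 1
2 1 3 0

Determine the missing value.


Row 0 contains symbols [1, 2, 3] — missing [0].
Column 1 contains symbols [1, 2, 3] — missing [0].
The missing symbol must appear in both missing sets; intersection = [0].
Therefore the hidden value is 0.

Missing value = 0.


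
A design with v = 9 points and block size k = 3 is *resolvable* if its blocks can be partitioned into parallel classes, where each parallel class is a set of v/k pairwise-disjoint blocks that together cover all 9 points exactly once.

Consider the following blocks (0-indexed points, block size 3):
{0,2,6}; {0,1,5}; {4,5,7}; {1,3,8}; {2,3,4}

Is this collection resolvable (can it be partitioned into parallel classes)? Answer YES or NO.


v = 9, block size k = 3, number of blocks = 5.
For resolvability, blocks must partition into parallel classes of size v/k = 3.
Total blocks must therefore be a multiple of 3: 5 = 3·1 + 2 ⇒ not divisible ✗.
Resolvable? NO.

NO


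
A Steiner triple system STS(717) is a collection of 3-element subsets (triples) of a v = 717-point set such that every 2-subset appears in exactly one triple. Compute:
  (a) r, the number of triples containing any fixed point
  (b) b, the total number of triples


An STS(v) is a 2-(v, 3, 1) BIBD: block size k = 3, λ = 1.
Replication: r(k − 1) = λ(v − 1) ⇒ r·2 = 717 − 1 = 716 ⇒ r = 358.
Block count: b = v(v − 1)/6 = 717·716/6 = 513372/6 = 85562.
(Check via bk = vr: 85562·3 = 256686 = 717·358 = 256686 ✓.)

r = 358, b = 85562.


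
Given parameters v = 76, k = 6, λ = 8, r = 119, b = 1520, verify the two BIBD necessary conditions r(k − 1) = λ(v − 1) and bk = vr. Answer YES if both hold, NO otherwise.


Condition (i): r(k − 1) = 119·5 = 595; λ(v − 1) = 8·75 = 600. Match? NO.
Condition (ii): bk = 1520·6 = 9120; vr = 76·119 = 9044. Match? NO.
Both conditions hold? NO.

NO


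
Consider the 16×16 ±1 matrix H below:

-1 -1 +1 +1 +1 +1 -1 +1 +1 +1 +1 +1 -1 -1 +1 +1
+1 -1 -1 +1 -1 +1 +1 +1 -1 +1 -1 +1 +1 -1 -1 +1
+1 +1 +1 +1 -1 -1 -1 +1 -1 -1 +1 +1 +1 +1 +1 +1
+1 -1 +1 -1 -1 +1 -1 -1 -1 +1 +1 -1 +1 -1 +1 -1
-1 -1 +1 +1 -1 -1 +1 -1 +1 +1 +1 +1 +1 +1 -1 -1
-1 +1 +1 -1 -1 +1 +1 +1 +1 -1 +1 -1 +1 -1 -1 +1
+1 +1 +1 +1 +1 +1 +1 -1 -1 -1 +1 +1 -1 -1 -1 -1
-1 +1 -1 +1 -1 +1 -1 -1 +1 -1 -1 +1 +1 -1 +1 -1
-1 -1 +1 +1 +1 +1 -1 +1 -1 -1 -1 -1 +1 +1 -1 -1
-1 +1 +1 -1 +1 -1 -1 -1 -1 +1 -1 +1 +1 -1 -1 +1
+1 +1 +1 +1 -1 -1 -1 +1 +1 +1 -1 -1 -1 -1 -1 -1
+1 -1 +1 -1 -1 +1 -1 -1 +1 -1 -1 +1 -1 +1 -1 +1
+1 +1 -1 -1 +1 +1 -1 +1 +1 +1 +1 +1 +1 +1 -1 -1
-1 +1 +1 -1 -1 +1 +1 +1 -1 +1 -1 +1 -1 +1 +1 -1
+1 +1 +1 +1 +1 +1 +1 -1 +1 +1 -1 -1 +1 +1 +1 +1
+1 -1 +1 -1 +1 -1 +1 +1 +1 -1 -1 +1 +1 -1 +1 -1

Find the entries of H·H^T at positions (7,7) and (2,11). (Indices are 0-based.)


Row 2 of H: [1, 1, 1, 1, -1, -1, -1, 1, -1, -1, 1, 1, 1, 1, 1, 1].
Row 7 of H: [-1, 1, -1, 1, -1, 1, -1, -1, 1, -1, -1, 1, 1, -1, 1, -1].
Row 11 of H: [1, -1, 1, -1, -1, 1, -1, -1, 1, -1, -1, 1, -1, 1, -1, 1].
(H·H^T)[7][7] = Σ_j H[7][j]·H[7][j] = (-1)² + (1)² + (-1)² + (1)² + (-1)² + (1)² + (-1)² + (-1)² + (1)² + (-1)² + (-1)² + (1)² + (1)² + (-1)² + (1)² + (-1)² = 1 + 1 + 1 + 1 + 1 + 1 + 1 + 1 + 1 + 1 + 1 + 1 + 1 + 1 + 1 + 1 = 16.
(H·H^T)[2][11] = Σ_j H[2][j]·H[11][j] = (1)·(1) + (1)·(-1) + (1)·(1) + (1)·(-1) + (-1)·(-1) + (-1)·(1) + (-1)·(-1) + (1)·(-1) + (-1)·(1) + (-1)·(-1) + (1)·(-1) + (1)·(1) + (1)·(-1) + (1)·(1) + (1)·(-1) + (1)·(1) = 1 + -1 + 1 + -1 + 1 + -1 + 1 + -1 + -1 + 1 + -1 + 1 + -1 + 1 + -1 + 1 = 0.
So rows 2 and 11 are orthogonal; the diagonal entry equals n = 16.

(7,7) entry = 16; (2,11) entry = 0.


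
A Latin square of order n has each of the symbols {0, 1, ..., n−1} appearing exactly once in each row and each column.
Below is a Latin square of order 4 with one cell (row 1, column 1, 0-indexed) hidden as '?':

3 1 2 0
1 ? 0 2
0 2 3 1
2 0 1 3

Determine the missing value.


Row 1 contains symbols [0, 1, 2] — missing [3].
Column 1 contains symbols [0, 1, 2] — missing [3].
The missing symbol must appear in both missing sets; intersection = [3].
Therefore the hidden value is 3.

Missing value = 3.


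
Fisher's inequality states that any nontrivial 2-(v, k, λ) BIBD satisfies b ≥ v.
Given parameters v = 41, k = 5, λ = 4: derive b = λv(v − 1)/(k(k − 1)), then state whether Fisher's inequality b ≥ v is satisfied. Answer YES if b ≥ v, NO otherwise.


b = λv(v − 1)/(k(k − 1)) = 4·41·40/(5·4) = 6560/20 = 328.
Compare with v = 41: b ≥ v, so Fisher's inequality holds.

YES


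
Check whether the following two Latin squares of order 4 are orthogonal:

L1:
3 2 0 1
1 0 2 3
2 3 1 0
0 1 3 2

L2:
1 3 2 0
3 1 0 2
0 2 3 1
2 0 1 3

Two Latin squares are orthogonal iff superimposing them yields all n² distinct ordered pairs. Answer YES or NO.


Form the n² = 16 superimposed pairs (L1[i][j], L2[i][j]), row by row (rows and columns indexed from 0):
row 0: (3,1) (2,3) (0,2) (1,0)
row 1: (1,3) (0,1) (2,0) (3,2)
row 2: (2,0) (3,2) (1,3) (0,1)
row 3: (0,2) (1,0) (3,1) (2,3)
Orthogonality requires all 16 pairs distinct.
But the pair (2,0) repeats: cell (1,2) has L1 = 2, L2 = 0, and cell (2,0) has L1 = 2, L2 = 0.
A repeated pair means some other pair never occurs (only 8 distinct pairs out of 16), so the squares are not orthogonal.
Conclusion: NO.

NO


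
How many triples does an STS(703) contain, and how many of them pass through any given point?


An STS(v) is a 2-(v, 3, 1) BIBD: block size k = 3, λ = 1.
Replication: r(k − 1) = λ(v − 1) ⇒ r·2 = 703 − 1 = 702 ⇒ r = 351.
Block count: b = v(v − 1)/6 = 703·702/6 = 493506/6 = 82251.

r = 351, b = 82251.


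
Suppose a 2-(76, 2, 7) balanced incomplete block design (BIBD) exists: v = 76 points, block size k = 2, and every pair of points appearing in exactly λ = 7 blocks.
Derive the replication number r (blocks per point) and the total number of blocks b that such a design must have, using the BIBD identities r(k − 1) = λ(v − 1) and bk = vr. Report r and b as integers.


Any 2-(v, k, λ) BIBD satisfies two necessary conditions:
  (i)  Each point sits in r blocks, and counting incidences through any fixed point gives r(k − 1) = λ(v − 1), so r = λ(v − 1)/(k − 1).
  (ii) Total incidences bk = vr, so b = vr/k.
Step 1: r = λ(v − 1)/(k − 1) = 7·(76 − 1)/(2 − 1) = 7·75/1 = 525/1 = 525.
Step 2: b = vr/k = 76·525/2 = 39900/2 = 19950.
Check integrality: r = 525 ∈ Z ✓, b = 19950 ∈ Z ✓.
(These identities are necessary conditions: they determine r and b for any design with these parameters, but do not by themselves prove that one exists.)

r = 525, b = 19950.


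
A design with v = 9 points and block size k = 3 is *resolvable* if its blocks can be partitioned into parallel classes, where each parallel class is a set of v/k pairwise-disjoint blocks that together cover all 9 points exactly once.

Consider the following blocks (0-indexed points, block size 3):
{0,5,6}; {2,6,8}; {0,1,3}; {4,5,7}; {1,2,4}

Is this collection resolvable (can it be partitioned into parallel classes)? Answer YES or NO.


v = 9, block size k = 3, number of blocks = 5.
For resolvability, blocks must partition into parallel classes of size v/k = 3.
Total blocks must therefore be a multiple of 3: 5 = 3·1 + 2 ⇒ not divisible ✗.
Resolvable? NO.

NO


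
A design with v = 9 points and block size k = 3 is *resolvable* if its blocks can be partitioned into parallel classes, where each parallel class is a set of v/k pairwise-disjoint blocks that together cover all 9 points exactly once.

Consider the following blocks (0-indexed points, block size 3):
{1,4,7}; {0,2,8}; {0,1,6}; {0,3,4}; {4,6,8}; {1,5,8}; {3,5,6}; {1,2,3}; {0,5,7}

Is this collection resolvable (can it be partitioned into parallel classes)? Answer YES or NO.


v = 9, block size k = 3, number of blocks = 9.
For resolvability, blocks must partition into parallel classes of size v/k = 3.
Total blocks must therefore be a multiple of 3: 9 = 3·3 + 0 ⇒ divisible ✓.
Consider block {0,1,6}. It intersects every other block in the collection, so no parallel class of size 3 can contain it.
Since every block must belong to some parallel class in a resolution, the collection cannot be partitioned into parallel classes.
Resolvable? NO.

NO


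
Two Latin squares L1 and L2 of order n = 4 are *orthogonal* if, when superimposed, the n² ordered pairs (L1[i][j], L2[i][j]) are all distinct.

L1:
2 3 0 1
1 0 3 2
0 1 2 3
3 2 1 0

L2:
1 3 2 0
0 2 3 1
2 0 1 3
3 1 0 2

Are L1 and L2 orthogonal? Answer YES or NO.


Form the n² = 16 superimposed pairs (L1[i][j], L2[i][j]), row by row (rows and columns indexed from 0):
row 0: (2,1) (3,3) (0,2) (1,0)
row 1: (1,0) (0,2) (3,3) (2,1)
row 2: (0,2) (1,0) (2,1) (3,3)
row 3: (3,3) (2,1) (1,0) (0,2)
Orthogonality requires all 16 pairs distinct.
But the pair (1,0) repeats: cell (0,3) has L1 = 1, L2 = 0, and cell (1,0) has L1 = 1, L2 = 0.
A repeated pair means some other pair never occurs (only 4 distinct pairs out of 16), so the squares are not orthogonal.
Conclusion: NO.

NO


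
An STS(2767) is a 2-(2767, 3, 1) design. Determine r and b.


An STS(v) is a 2-(v, 3, 1) BIBD: block size k = 3, λ = 1.
Replication: r(k − 1) = λ(v − 1) ⇒ r·2 = 2767 − 1 = 2766 ⇒ r = 1383.
Block count: b = v(v − 1)/6 = 2767·2766/6 = 7653522/6 = 1275587.

r = 1383, b = 1275587.


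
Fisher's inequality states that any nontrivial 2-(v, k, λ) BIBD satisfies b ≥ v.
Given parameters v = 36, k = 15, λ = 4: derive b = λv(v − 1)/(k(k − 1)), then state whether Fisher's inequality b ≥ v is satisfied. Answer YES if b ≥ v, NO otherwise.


r = λ(v − 1)/(k − 1) = 4·35/14 = 10.
b = vr/k = 36·10/15 = 24.
Fisher's inequality: b ≥ v ⇔ 24 ≥ 36? NO.

NO


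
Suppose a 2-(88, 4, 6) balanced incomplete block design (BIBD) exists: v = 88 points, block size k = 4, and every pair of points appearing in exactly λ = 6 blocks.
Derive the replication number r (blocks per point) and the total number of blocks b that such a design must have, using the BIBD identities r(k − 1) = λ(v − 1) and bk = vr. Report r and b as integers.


Any 2-(v, k, λ) BIBD satisfies two necessary conditions:
  (i)  Each point sits in r blocks, and counting incidences through any fixed point gives r(k − 1) = λ(v − 1), so r = λ(v − 1)/(k − 1).
  (ii) Total incidences bk = vr, so b = vr/k.
Step 1: r = λ(v − 1)/(k − 1) = 6·(88 − 1)/(4 − 1) = 6·87/3 = 522/3 = 174.
Step 2: b = vr/k = 88·174/4 = 15312/4 = 3828.
Check integrality: r = 174 ∈ Z ✓, b = 3828 ∈ Z ✓.
(These identities are necessary conditions: they determine r and b for any design with these parameters, but do not by themselves prove that one exists.)

r = 174, b = 3828.


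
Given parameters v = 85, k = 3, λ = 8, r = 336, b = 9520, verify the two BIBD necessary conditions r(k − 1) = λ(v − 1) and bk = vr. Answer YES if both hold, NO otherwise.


Condition (i): r(k − 1) = 336·2 = 672; λ(v − 1) = 8·84 = 672. Match? YES.
Condition (ii): bk = 9520·3 = 28560; vr = 85·336 = 28560. Match? YES.
Both conditions hold? YES.

YES


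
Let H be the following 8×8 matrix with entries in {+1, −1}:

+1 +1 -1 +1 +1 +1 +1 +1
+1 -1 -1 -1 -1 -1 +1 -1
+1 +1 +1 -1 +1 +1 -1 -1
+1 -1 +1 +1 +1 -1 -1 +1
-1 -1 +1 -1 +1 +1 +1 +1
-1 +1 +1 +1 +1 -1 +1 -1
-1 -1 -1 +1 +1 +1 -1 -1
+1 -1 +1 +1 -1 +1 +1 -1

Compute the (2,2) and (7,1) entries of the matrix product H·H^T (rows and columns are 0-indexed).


Row 1 of H: [1, -1, -1, -1, -1, -1, 1, -1].
Row 2 of H: [1, 1, 1, -1, 1, 1, -1, -1].
Row 7 of H: [1, -1, 1, 1, -1, 1, 1, -1].
(H·H^T)[2][2] = Σ_j H[2][j]·H[2][j] = (1)² + (1)² + (1)² + (-1)² + (1)² + (1)² + (-1)² + (-1)² = 1 + 1 + 1 + 1 + 1 + 1 + 1 + 1 = 8.
(H·H^T)[7][1] = Σ_j H[7][j]·H[1][j] = (1)·(1) + (-1)·(-1) + (1)·(-1) + (1)·(-1) + (-1)·(-1) + (1)·(-1) + (1)·(1) + (-1)·(-1) = 1 + 1 + -1 + -1 + 1 + -1 + 1 + 1 = 2.
Rows 7 and 1 are not orthogonal (dot product = 2 ≠ 0), so H is not a Hadamard matrix.

(2,2) entry = 8; (7,1) entry = 2.


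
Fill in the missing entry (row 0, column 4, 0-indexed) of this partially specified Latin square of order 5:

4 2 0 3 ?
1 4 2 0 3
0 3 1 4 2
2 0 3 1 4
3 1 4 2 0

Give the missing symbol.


Row 0 contains symbols [0, 2, 3, 4] — missing [1].
Column 4 contains symbols [0, 2, 3, 4] — missing [1].
The missing symbol must appear in both missing sets; intersection = [1].
Therefore the hidden value is 1.

Missing value = 1.


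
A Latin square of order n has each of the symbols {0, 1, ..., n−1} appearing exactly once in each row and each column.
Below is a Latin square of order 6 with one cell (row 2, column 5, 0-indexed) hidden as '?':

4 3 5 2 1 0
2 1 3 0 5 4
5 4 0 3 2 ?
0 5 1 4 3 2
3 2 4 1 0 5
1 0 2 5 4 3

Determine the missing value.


Row 2 contains symbols [0, 2, 3, 4, 5] — missing [1].
Column 5 contains symbols [0, 2, 3, 4, 5] — missing [1].
The missing symbol must appear in both missing sets; intersection = [1].
Therefore the hidden value is 1.

Missing value = 1.


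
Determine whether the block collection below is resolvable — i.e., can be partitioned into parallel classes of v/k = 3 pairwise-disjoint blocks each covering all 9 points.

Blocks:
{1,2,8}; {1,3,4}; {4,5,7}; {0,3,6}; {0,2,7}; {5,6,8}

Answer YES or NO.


v = 9, block size k = 3, number of blocks = 6.
For resolvability, blocks must partition into parallel classes of size v/k = 3.
Total blocks must therefore be a multiple of 3: 6 = 3·2 + 0 ⇒ divisible ✓.
Greedy packing gives 2 candidate class(es). Each should be a full parallel class (size 3, covers all 9 points).
  Class 1 (3 blocks): {1,2,8}; {4,5,7}; {0,3,6}. Points covered: [0, 1, 2, 3, 4, 5, 6, 7, 8].
  Class 2 (3 blocks): {1,3,4}; {0,2,7}; {5,6,8}. Points covered: [0, 1, 2, 3, 4, 5, 6, 7, 8].
All classes full (size 3)? YES. All classes cover every point? YES.
Resolvable? YES.

YES


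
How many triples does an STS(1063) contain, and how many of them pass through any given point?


An STS(v) is a 2-(v, 3, 1) BIBD: block size k = 3, λ = 1.
Replication: r(k − 1) = λ(v − 1) ⇒ r·2 = 1063 − 1 = 1062 ⇒ r = 531.
Block count: bk = vr ⇒ b·3 = 1063·531 = 564453 ⇒ b = 188151.
(Check via b = v(v − 1)/6 = 1063·1062/6 = 1128906/6 = 188151.)

r = 531, b = 188151.


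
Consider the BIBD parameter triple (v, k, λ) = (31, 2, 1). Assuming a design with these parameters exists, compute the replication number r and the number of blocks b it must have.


Any 2-(v, k, λ) BIBD satisfies two necessary conditions:
  (i)  Each point sits in r blocks, and counting incidences through any fixed point gives r(k − 1) = λ(v − 1), so r = λ(v − 1)/(k − 1).
  (ii) Total incidences bk = vr, so b = vr/k.
Step 1: r = λ(v − 1)/(k − 1) = 1·(31 − 1)/(2 − 1) = 1·30/1 = 30/1 = 30.
Step 2: b = vr/k = 31·30/2 = 930/2 = 465.
Check integrality: r = 30 ∈ Z ✓, b = 465 ∈ Z ✓.
(These identities are necessary conditions: they determine r and b for any design with these parameters, but do not by themselves prove that one exists.)

r = 30, b = 465.


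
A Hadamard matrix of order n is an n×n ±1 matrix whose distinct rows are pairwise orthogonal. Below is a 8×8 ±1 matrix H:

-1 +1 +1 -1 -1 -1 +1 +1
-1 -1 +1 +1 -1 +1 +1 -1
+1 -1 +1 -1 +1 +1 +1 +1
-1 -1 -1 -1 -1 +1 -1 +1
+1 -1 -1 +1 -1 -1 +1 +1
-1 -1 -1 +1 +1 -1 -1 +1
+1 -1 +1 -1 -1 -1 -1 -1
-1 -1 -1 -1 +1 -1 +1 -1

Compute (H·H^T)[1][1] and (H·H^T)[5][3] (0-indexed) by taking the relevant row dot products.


Row 1 of H: [-1, -1, 1, 1, -1, 1, 1, -1].
Row 3 of H: [-1, -1, -1, -1, -1, 1, -1, 1].
Row 5 of H: [-1, -1, -1, 1, 1, -1, -1, 1].
(H·H^T)[1][1] = Σ_j H[1][j]·H[1][j] = (-1)² + (-1)² + (1)² + (1)² + (-1)² + (1)² + (1)² + (-1)² = 1 + 1 + 1 + 1 + 1 + 1 + 1 + 1 = 8.
(H·H^T)[5][3] = Σ_j H[5][j]·H[3][j] = (-1)·(-1) + (-1)·(-1) + (-1)·(-1) + (1)·(-1) + (1)·(-1) + (-1)·(1) + (-1)·(-1) + (1)·(1) = 1 + 1 + 1 + -1 + -1 + -1 + 1 + 1 = 2.
Rows 5 and 3 are not orthogonal (dot product = 2 ≠ 0), so H is not a Hadamard matrix.

(1,1) entry = 8; (5,3) entry = 2.


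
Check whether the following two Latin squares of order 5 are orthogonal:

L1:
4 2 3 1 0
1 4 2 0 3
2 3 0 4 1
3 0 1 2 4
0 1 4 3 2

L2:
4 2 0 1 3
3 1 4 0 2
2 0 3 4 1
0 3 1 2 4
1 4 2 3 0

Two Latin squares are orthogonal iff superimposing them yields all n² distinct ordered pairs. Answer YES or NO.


Form the n² = 25 superimposed pairs (L1[i][j], L2[i][j]), row by row (rows and columns indexed from 0):
row 0: (4,4) (2,2) (3,0) (1,1) (0,3)
row 1: (1,3) (4,1) (2,4) (0,0) (3,2)
row 2: (2,2) (3,0) (0,3) (4,4) (1,1)
row 3: (3,0) (0,3) (1,1) (2,2) (4,4)
row 4: (0,1) (1,4) (4,2) (3,3) (2,0)
Orthogonality requires all 25 pairs distinct.
But the pair (2,2) repeats: cell (0,1) has L1 = 2, L2 = 2, and cell (2,0) has L1 = 2, L2 = 2.
A repeated pair means some other pair never occurs (only 15 distinct pairs out of 25), so the squares are not orthogonal.
Conclusion: NO.

NO


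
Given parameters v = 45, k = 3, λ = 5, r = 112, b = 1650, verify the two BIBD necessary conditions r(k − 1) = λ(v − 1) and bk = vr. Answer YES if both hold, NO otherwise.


Condition (i): r(k − 1) = 112·2 = 224; λ(v − 1) = 5·44 = 220. Match? NO.
Condition (ii): bk = 1650·3 = 4950; vr = 45·112 = 5040. Match? NO.
Both conditions hold? NO.

NO


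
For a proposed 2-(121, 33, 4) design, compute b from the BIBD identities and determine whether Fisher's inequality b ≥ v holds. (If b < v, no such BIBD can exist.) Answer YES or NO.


r = λ(v − 1)/(k − 1) = 4·120/32 = 15.
b = vr/k = 121·15/33 = 55.
Fisher's inequality: b ≥ v ⇔ 55 ≥ 121? NO.

NO


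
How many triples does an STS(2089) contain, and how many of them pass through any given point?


An STS(v) is a 2-(v, 3, 1) BIBD: block size k = 3, λ = 1.
Replication: r(k − 1) = λ(v − 1) ⇒ r·2 = 2089 − 1 = 2088 ⇒ r = 1044.
Block count: b = v(v − 1)/6 = 2089·2088/6 = 4361832/6 = 726972.
(Check via bk = vr: 726972·3 = 2180916 = 2089·1044 = 2180916 ✓.)

r = 1044, b = 726972.


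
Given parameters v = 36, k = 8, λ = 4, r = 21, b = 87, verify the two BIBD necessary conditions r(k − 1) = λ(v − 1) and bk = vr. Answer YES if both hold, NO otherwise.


Condition (i): r(k − 1) = 21·7 = 147; λ(v − 1) = 4·35 = 140. Match? NO.
Condition (ii): bk = 87·8 = 696; vr = 36·21 = 756. Match? NO.
Both conditions hold? NO.

NO


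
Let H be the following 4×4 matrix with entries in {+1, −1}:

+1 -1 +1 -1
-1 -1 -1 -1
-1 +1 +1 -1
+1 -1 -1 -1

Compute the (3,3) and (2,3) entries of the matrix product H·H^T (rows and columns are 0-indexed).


Row 2 of H: [-1, 1, 1, -1].
Row 3 of H: [1, -1, -1, -1].
(H·H^T)[3][3] = Σ_j H[3][j]·H[3][j] = (1)² + (-1)² + (-1)² + (-1)² = 1 + 1 + 1 + 1 = 4.
(H·H^T)[2][3] = Σ_j H[2][j]·H[3][j] = (-1)·(1) + (1)·(-1) + (1)·(-1) + (-1)·(-1) = -1 + -1 + -1 + 1 = -2.
Rows 2 and 3 are not orthogonal (dot product = -2 ≠ 0), so H is not a Hadamard matrix.

(3,3) entry = 4; (2,3) entry = -2.


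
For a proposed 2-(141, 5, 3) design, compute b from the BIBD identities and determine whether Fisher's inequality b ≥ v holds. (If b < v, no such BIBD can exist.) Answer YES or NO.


r = λ(v − 1)/(k − 1) = 3·140/4 = 105.
b = vr/k = 141·105/5 = 2961.
Fisher's inequality: b ≥ v ⇔ 2961 ≥ 141? YES.

YES


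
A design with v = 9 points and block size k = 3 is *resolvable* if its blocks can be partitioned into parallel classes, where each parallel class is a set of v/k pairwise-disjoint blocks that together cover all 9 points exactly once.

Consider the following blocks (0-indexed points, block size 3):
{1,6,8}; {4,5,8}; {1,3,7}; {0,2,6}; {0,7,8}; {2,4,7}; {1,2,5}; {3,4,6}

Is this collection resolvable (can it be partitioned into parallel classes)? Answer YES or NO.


v = 9, block size k = 3, number of blocks = 8.
For resolvability, blocks must partition into parallel classes of size v/k = 3.
Total blocks must therefore be a multiple of 3: 8 = 3·2 + 2 ⇒ not divisible ✗.
Resolvable? NO.

NO


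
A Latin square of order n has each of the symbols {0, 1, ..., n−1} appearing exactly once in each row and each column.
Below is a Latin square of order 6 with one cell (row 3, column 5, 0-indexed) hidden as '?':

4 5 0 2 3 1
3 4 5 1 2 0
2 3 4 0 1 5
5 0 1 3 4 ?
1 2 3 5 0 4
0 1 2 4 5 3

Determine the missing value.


Row 3 contains symbols [0, 1, 3, 4, 5] — missing [2].
Column 5 contains symbols [0, 1, 3, 4, 5] — missing [2].
The missing symbol must appear in both missing sets; intersection = [2].
Therefore the hidden value is 2.

Missing value = 2.


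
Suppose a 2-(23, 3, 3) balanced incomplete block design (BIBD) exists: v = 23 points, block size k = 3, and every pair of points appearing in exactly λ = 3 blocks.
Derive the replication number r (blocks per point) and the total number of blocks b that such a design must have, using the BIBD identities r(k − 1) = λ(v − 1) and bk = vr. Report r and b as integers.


Any 2-(v, k, λ) BIBD satisfies two necessary conditions:
  (i)  Each point sits in r blocks, and counting incidences through any fixed point gives r(k − 1) = λ(v − 1), so r = λ(v − 1)/(k − 1).
  (ii) Total incidences bk = vr, so b = vr/k.
Step 1: r = λ(v − 1)/(k − 1) = 3·(23 − 1)/(3 − 1) = 3·22/2 = 66/2 = 33.
Step 2: b = vr/k = 23·33/3 = 759/3 = 253.
Check integrality: r = 33 ∈ Z ✓, b = 253 ∈ Z ✓.
(These identities are necessary conditions: they determine r and b for any design with these parameters, but do not by themselves prove that one exists.)

r = 33, b = 253.


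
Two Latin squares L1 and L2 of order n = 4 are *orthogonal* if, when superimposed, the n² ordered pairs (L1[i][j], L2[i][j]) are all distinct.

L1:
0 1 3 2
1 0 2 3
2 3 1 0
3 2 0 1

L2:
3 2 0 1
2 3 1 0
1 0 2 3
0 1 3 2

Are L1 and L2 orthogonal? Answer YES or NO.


Form the n² = 16 superimposed pairs (L1[i][j], L2[i][j]), row by row (rows and columns indexed from 0):
row 0: (0,3) (1,2) (3,0) (2,1)
row 1: (1,2) (0,3) (2,1) (3,0)
row 2: (2,1) (3,0) (1,2) (0,3)
row 3: (3,0) (2,1) (0,3) (1,2)
Orthogonality requires all 16 pairs distinct.
But the pair (1,2) repeats: cell (0,1) has L1 = 1, L2 = 2, and cell (1,0) has L1 = 1, L2 = 2.
A repeated pair means some other pair never occurs (only 4 distinct pairs out of 16), so the squares are not orthogonal.
Conclusion: NO.

NO


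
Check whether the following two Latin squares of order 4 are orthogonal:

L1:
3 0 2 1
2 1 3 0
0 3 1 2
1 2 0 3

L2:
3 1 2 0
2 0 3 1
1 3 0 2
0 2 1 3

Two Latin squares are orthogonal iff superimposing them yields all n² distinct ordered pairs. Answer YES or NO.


Form the n² = 16 superimposed pairs (L1[i][j], L2[i][j]), row by row (rows and columns indexed from 0):
row 0: (3,3) (0,1) (2,2) (1,0)
row 1: (2,2) (1,0) (3,3) (0,1)
row 2: (0,1) (3,3) (1,0) (2,2)
row 3: (1,0) (2,2) (0,1) (3,3)
Orthogonality requires all 16 pairs distinct.
But the pair (2,2) repeats: cell (0,2) has L1 = 2, L2 = 2, and cell (1,0) has L1 = 2, L2 = 2.
A repeated pair means some other pair never occurs (only 4 distinct pairs out of 16), so the squares are not orthogonal.
Conclusion: NO.

NO


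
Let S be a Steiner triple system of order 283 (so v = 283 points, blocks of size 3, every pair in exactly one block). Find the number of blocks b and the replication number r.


An STS(v) is a 2-(v, 3, 1) BIBD: block size k = 3, λ = 1.
Replication: r(k − 1) = λ(v − 1) ⇒ r·2 = 283 − 1 = 282 ⇒ r = 141.
Block count: bk = vr ⇒ b·3 = 283·141 = 39903 ⇒ b = 13301.

r = 141, b = 13301.


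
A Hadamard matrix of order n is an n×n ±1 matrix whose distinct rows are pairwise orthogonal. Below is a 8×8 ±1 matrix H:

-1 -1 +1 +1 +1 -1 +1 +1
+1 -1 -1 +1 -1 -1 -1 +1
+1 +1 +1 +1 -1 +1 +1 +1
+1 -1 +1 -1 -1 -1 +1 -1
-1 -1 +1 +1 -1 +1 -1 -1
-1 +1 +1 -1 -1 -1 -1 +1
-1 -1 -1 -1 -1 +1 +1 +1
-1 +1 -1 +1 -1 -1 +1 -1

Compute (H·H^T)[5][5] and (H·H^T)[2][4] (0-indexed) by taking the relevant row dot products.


Row 2 of H: [1, 1, 1, 1, -1, 1, 1, 1].
Row 4 of H: [-1, -1, 1, 1, -1, 1, -1, -1].
Row 5 of H: [-1, 1, 1, -1, -1, -1, -1, 1].
(H·H^T)[5][5] = Σ_j H[5][j]·H[5][j] = (-1)² + (1)² + (1)² + (-1)² + (-1)² + (-1)² + (-1)² + (1)² = 1 + 1 + 1 + 1 + 1 + 1 + 1 + 1 = 8.
(H·H^T)[2][4] = Σ_j H[2][j]·H[4][j] = (1)·(-1) + (1)·(-1) + (1)·(1) + (1)·(1) + (-1)·(-1) + (1)·(1) + (1)·(-1) + (1)·(-1) = -1 + -1 + 1 + 1 + 1 + 1 + -1 + -1 = 0.
So rows 2 and 4 are orthogonal; the diagonal entry equals n = 8.

(5,5) entry = 8; (2,4) entry = 0.


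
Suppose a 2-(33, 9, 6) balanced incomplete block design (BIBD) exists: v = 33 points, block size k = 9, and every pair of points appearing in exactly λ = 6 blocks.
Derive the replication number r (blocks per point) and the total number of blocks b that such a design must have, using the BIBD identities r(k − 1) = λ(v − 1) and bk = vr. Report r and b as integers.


Any 2-(v, k, λ) BIBD satisfies two necessary conditions:
  (i)  Each point sits in r blocks, and counting incidences through any fixed point gives r(k − 1) = λ(v − 1), so r = λ(v − 1)/(k − 1).
  (ii) Total incidences bk = vr, so b = vr/k.
Step 1: r = λ(v − 1)/(k − 1) = 6·(33 − 1)/(9 − 1) = 6·32/8 = 192/8 = 24.
Step 2: b = vr/k = 33·24/9 = 792/9 = 88.
Check integrality: r = 24 ∈ Z ✓, b = 88 ∈ Z ✓.
(These identities are necessary conditions: they determine r and b for any design with these parameters, but do not by themselves prove that one exists.)

r = 24, b = 88.


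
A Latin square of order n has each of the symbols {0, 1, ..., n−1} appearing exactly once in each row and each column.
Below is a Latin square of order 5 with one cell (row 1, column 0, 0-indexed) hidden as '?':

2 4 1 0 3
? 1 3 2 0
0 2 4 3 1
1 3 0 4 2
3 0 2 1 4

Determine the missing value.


Row 1 contains symbols [0, 1, 2, 3] — missing [4].
Column 0 contains symbols [0, 1, 2, 3] — missing [4].
The missing symbol must appear in both missing sets; intersection = [4].
Therefore the hidden value is 4.

Missing value = 4.


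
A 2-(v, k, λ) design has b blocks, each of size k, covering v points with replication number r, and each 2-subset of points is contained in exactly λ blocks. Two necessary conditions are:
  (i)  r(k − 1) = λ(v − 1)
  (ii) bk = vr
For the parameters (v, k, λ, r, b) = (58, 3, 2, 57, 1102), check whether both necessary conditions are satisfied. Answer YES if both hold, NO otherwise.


Condition (i): r(k − 1) = 57·2 = 114; λ(v − 1) = 2·57 = 114. Match? YES.
Condition (ii): bk = 1102·3 = 3306; vr = 58·57 = 3306. Match? YES.
Both conditions hold? YES.

YES


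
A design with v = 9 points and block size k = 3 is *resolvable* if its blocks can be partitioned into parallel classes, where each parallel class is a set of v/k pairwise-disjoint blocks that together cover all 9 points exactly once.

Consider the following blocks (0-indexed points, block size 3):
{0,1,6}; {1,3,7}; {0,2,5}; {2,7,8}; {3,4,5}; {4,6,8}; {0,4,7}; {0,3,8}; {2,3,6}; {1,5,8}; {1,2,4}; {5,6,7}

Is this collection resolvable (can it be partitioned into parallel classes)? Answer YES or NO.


v = 9, block size k = 3, number of blocks = 12.
For resolvability, blocks must partition into parallel classes of size v/k = 3.
Total blocks must therefore be a multiple of 3: 12 = 3·4 + 0 ⇒ divisible ✓.
Greedy packing gives 4 candidate class(es). Each should be a full parallel class (size 3, covers all 9 points).
  Class 1 (3 blocks): {0,1,6}; {2,7,8}; {3,4,5}. Points covered: [0, 1, 2, 3, 4, 5, 6, 7, 8].
  Class 2 (3 blocks): {1,3,7}; {0,2,5}; {4,6,8}. Points covered: [0, 1, 2, 3, 4, 5, 6, 7, 8].
  Class 3 (3 blocks): {0,4,7}; {2,3,6}; {1,5,8}. Points covered: [0, 1, 2, 3, 4, 5, 6, 7, 8].
  Class 4 (3 blocks): {0,3,8}; {1,2,4}; {5,6,7}. Points covered: [0, 1, 2, 3, 4, 5, 6, 7, 8].
All classes full (size 3)? YES. All classes cover every point? YES.
Resolvable? YES.

YES


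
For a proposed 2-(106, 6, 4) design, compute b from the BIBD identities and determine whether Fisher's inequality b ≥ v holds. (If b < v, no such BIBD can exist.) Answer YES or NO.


r = λ(v − 1)/(k − 1) = 4·105/5 = 84.
b = vr/k = 106·84/6 = 1484.
Fisher's inequality: b ≥ v ⇔ 1484 ≥ 106? YES.

YES


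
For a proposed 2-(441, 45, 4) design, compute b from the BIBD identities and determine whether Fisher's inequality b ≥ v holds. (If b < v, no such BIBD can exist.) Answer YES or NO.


b = λv(v − 1)/(k(k − 1)) = 4·441·440/(45·44) = 776160/1980 = 392.
Compare with v = 441: b < v, so Fisher's inequality fails.

NO


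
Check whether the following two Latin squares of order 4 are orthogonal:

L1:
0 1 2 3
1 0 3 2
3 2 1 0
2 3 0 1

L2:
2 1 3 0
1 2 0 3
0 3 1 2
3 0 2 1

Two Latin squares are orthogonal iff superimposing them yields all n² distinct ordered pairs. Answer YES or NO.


Form the n² = 16 superimposed pairs (L1[i][j], L2[i][j]), row by row (rows and columns indexed from 0):
row 0: (0,2) (1,1) (2,3) (3,0)
row 1: (1,1) (0,2) (3,0) (2,3)
row 2: (3,0) (2,3) (1,1) (0,2)
row 3: (2,3) (3,0) (0,2) (1,1)
Orthogonality requires all 16 pairs distinct.
But the pair (1,1) repeats: cell (0,1) has L1 = 1, L2 = 1, and cell (1,0) has L1 = 1, L2 = 1.
A repeated pair means some other pair never occurs (only 4 distinct pairs out of 16), so the squares are not orthogonal.
Conclusion: NO.

NO


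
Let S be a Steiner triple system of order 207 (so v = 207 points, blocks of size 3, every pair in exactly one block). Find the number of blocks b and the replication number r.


An STS(v) is a 2-(v, 3, 1) BIBD: block size k = 3, λ = 1.
Replication: r(k − 1) = λ(v − 1) ⇒ r·2 = 207 − 1 = 206 ⇒ r = 103.
Block count: b = v(v − 1)/6 = 207·206/6 = 42642/6 = 7107.
(Check via bk = vr: 7107·3 = 21321 = 207·103 = 21321 ✓.)

r = 103, b = 7107.


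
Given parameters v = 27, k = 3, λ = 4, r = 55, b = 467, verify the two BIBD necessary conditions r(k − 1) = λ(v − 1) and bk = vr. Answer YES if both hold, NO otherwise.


Condition (i): r(k − 1) = 55·2 = 110; λ(v − 1) = 4·26 = 104. Match? NO.
Condition (ii): bk = 467·3 = 1401; vr = 27·55 = 1485. Match? NO.
Both conditions hold? NO.

NO


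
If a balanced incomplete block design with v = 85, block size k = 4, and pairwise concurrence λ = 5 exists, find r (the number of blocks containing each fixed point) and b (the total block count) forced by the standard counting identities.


Any 2-(v, k, λ) BIBD satisfies two necessary conditions:
  (i)  Each point sits in r blocks, and counting incidences through any fixed point gives r(k − 1) = λ(v − 1), so r = λ(v − 1)/(k − 1).
  (ii) Total incidences bk = vr, so b = vr/k.
Step 1: r = λ(v − 1)/(k − 1) = 5·(85 − 1)/(4 − 1) = 5·84/3 = 420/3 = 140.
Step 2: b = vr/k = 85·140/4 = 11900/4 = 2975.
Check integrality: r = 140 ∈ Z ✓, b = 2975 ∈ Z ✓.
(These identities are necessary conditions: they determine r and b for any design with these parameters, but do not by themselves prove that one exists.)

r = 140, b = 2975.


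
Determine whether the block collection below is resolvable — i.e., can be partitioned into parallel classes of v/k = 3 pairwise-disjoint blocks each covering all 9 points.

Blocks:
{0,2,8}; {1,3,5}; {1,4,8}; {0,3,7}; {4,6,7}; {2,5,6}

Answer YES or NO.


v = 9, block size k = 3, number of blocks = 6.
For resolvability, blocks must partition into parallel classes of size v/k = 3.
Total blocks must therefore be a multiple of 3: 6 = 3·2 + 0 ⇒ divisible ✓.
Greedy packing gives 2 candidate class(es). Each should be a full parallel class (size 3, covers all 9 points).
  Class 1 (3 blocks): {0,2,8}; {1,3,5}; {4,6,7}. Points covered: [0, 1, 2, 3, 4, 5, 6, 7, 8].
  Class 2 (3 blocks): {1,4,8}; {0,3,7}; {2,5,6}. Points covered: [0, 1, 2, 3, 4, 5, 6, 7, 8].
All classes full (size 3)? YES. All classes cover every point? YES.
Resolvable? YES.

YES


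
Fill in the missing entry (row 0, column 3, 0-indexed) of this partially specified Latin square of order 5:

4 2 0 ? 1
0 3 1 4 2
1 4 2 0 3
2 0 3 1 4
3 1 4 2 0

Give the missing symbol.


Row 0 contains symbols [0, 1, 2, 4] — missing [3].
Column 3 contains symbols [0, 1, 2, 4] — missing [3].
The missing symbol must appear in both missing sets; intersection = [3].
Therefore the hidden value is 3.

Missing value = 3.


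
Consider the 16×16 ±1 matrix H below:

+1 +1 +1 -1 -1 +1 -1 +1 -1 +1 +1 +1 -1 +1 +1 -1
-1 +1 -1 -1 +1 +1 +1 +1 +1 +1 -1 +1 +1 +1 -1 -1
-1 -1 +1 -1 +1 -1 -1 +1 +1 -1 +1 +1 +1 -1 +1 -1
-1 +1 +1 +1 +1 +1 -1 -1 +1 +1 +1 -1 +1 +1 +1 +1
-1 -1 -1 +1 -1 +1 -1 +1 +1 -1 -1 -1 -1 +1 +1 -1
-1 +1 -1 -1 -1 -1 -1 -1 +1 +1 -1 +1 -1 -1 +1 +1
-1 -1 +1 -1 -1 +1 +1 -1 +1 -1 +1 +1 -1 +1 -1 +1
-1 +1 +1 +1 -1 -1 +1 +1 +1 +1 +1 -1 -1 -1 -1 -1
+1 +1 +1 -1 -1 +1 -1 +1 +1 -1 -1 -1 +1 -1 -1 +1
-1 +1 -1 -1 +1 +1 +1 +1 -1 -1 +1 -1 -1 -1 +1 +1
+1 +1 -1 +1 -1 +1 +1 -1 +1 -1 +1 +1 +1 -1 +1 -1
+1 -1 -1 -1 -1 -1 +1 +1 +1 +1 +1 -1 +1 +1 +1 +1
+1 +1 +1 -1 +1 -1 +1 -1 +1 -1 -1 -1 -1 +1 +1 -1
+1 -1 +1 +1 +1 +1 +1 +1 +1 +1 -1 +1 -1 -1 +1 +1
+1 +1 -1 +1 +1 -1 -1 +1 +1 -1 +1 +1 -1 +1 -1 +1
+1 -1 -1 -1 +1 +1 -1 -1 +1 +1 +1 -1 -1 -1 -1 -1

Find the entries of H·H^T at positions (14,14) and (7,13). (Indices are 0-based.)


Row 7 of H: [-1, 1, 1, 1, -1, -1, 1, 1, 1, 1, 1, -1, -1, -1, -1, -1].
Row 13 of H: [1, -1, 1, 1, 1, 1, 1, 1, 1, 1, -1, 1, -1, -1, 1, 1].
Row 14 of H: [1, 1, -1, 1, 1, -1, -1, 1, 1, -1, 1, 1, -1, 1, -1, 1].
(H·H^T)[14][14] = Σ_j H[14][j]·H[14][j] = (1)² + (1)² + (-1)² + (1)² + (1)² + (-1)² + (-1)² + (1)² + (1)² + (-1)² + (1)² + (1)² + (-1)² + (1)² + (-1)² + (1)² = 1 + 1 + 1 + 1 + 1 + 1 + 1 + 1 + 1 + 1 + 1 + 1 + 1 + 1 + 1 + 1 = 16.
(H·H^T)[7][13] = Σ_j H[7][j]·H[13][j] = (-1)·(1) + (1)·(-1) + (1)·(1) + (1)·(1) + (-1)·(1) + (-1)·(1) + (1)·(1) + (1)·(1) + (1)·(1) + (1)·(1) + (1)·(-1) + (-1)·(1) + (-1)·(-1) + (-1)·(-1) + (-1)·(1) + (-1)·(1) = -1 + -1 + 1 + 1 + -1 + -1 + 1 + 1 + 1 + 1 + -1 + -1 + 1 + 1 + -1 + -1 = 0.
So rows 7 and 13 are orthogonal; the diagonal entry equals n = 16.

(14,14) entry = 16; (7,13) entry = 0.


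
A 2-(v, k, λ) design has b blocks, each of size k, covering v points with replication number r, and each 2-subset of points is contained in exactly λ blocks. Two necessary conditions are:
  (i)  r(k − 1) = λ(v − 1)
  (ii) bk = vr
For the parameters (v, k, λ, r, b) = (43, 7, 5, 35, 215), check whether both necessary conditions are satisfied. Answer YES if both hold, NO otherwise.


Condition (i): r(k − 1) = 35·6 = 210; λ(v − 1) = 5·42 = 210. Match? YES.
Condition (ii): bk = 215·7 = 1505; vr = 43·35 = 1505. Match? YES.
Both conditions hold? YES.

YES


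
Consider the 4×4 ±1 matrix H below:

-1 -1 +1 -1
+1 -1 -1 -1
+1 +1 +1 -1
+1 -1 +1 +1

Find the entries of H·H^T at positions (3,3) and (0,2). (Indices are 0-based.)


Row 0 of H: [-1, -1, 1, -1].
Row 2 of H: [1, 1, 1, -1].
Row 3 of H: [1, -1, 1, 1].
(H·H^T)[3][3] = Σ_j H[3][j]·H[3][j] = (1)² + (-1)² + (1)² + (1)² = 1 + 1 + 1 + 1 = 4.
(H·H^T)[0][2] = Σ_j H[0][j]·H[2][j] = (-1)·(1) + (-1)·(1) + (1)·(1) + (-1)·(-1) = -1 + -1 + 1 + 1 = 0.
So rows 0 and 2 are orthogonal; the diagonal entry equals n = 4.

(3,3) entry = 4; (0,2) entry = 0.


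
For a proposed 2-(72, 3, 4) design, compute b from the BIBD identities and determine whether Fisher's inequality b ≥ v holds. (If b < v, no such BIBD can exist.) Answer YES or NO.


b = λv(v − 1)/(k(k − 1)) = 4·72·71/(3·2) = 20448/6 = 3408.
Compare with v = 72: b ≥ v, so Fisher's inequality holds.

YES


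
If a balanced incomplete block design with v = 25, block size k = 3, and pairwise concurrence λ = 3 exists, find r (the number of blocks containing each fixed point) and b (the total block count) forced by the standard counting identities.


Any 2-(v, k, λ) BIBD satisfies two necessary conditions:
  (i)  Each point sits in r blocks, and counting incidences through any fixed point gives r(k − 1) = λ(v − 1), so r = λ(v − 1)/(k − 1).
  (ii) Total incidences bk = vr, so b = vr/k.
Step 1: r = λ(v − 1)/(k − 1) = 3·(25 − 1)/(3 − 1) = 3·24/2 = 72/2 = 36.
Step 2: b = vr/k = 25·36/3 = 900/3 = 300.
Check integrality: r = 36 ∈ Z ✓, b = 300 ∈ Z ✓.
(These identities are necessary conditions: they determine r and b for any design with these parameters, but do not by themselves prove that one exists.)

r = 36, b = 300.


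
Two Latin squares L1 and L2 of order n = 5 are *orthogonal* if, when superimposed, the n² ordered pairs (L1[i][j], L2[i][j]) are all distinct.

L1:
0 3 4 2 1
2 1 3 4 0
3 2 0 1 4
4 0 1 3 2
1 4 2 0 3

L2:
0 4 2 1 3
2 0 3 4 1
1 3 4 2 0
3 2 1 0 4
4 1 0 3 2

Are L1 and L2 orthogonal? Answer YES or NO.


Form the n² = 25 superimposed pairs (L1[i][j], L2[i][j]), row by row (rows and columns indexed from 0):
row 0: (0,0) (3,4) (4,2) (2,1) (1,3)
row 1: (2,2) (1,0) (3,3) (4,4) (0,1)
row 2: (3,1) (2,3) (0,4) (1,2) (4,0)
row 3: (4,3) (0,2) (1,1) (3,0) (2,4)
row 4: (1,4) (4,1) (2,0) (0,3) (3,2)
Orthogonality requires all 25 pairs distinct.
Check by first coordinate: for each symbol s of L1, list the L2 entries in the n cells where L1 = s; they must all differ.
  L1 = 0: L2 entries (in reading order) 0, 1, 4, 2, 3 — all 5 distinct ✓
  L1 = 1: L2 entries (in reading order) 3, 0, 2, 1, 4 — all 5 distinct ✓
  L1 = 2: L2 entries (in reading order) 1, 2, 3, 4, 0 — all 5 distinct ✓
  L1 = 3: L2 entries (in reading order) 4, 3, 1, 0, 2 — all 5 distinct ✓
  L1 = 4: L2 entries (in reading order) 2, 4, 0, 3, 1 — all 5 distinct ✓
Every symbol of L1 meets every symbol of L2 exactly once, so all 25 pairs are distinct (25 of 25).
Conclusion: YES.

YES
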